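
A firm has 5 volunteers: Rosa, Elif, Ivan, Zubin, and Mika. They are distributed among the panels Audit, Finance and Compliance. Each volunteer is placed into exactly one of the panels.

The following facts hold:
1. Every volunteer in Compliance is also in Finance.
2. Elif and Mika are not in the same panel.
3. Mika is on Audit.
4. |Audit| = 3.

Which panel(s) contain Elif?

Elif: Finance

From (3): Mika ∈ Audit.
(2): Elif ∉ Audit.
Suppose Elif ∉ Finance: no assignment then satisfies all the clues, so Elif ∈ Finance.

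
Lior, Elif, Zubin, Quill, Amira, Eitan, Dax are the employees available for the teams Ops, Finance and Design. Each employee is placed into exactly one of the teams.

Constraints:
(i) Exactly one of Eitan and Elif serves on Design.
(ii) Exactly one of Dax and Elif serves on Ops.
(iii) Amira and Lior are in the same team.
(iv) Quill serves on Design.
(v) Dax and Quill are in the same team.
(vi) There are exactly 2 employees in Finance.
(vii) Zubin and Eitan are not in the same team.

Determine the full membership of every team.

From (iv): Quill ∈ Design.
(v): Dax matches Quill: Dax ∉ Ops.
(v): Dax matches Quill: Dax ∉ Finance.
(v): Dax matches Quill: Dax ∈ Design.
(ii) (exactly one): Elif ∈ Ops.
(i) (exactly one): Eitan ∈ Design.
(vii): Zubin ∉ Design.
Suppose Lior ∈ Ops: no assignment then satisfies all the clues, so Lior ∉ Ops.

Ops = {Elif, Zubin}; Finance = {Amira, Lior}; Design = {Dax, Eitan, Quill}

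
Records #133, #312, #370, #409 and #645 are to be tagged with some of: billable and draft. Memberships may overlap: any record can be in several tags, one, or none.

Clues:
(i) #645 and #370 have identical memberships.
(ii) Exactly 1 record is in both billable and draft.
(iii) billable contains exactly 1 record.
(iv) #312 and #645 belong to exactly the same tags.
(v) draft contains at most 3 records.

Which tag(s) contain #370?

#370: none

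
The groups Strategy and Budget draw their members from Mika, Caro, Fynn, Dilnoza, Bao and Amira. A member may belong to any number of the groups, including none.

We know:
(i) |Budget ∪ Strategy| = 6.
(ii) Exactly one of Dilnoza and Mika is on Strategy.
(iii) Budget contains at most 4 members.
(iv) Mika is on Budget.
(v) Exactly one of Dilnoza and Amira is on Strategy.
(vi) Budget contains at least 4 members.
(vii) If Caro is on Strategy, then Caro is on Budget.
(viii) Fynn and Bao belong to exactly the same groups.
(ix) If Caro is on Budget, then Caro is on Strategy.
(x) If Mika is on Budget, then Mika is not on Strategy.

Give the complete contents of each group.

Strategy = {Bao, Caro, Dilnoza, Fynn}; Budget = {Amira, Caro, Dilnoza, Mika}

From (iv): Mika ∈ Budget.
(x): Mika ∉ Strategy.
(ii) (exactly one): Dilnoza ∈ Strategy.
(v) (exactly one): Amira ∉ Strategy.
Suppose Caro ∉ Strategy: no assignment then satisfies all the clues, so Caro ∈ Strategy.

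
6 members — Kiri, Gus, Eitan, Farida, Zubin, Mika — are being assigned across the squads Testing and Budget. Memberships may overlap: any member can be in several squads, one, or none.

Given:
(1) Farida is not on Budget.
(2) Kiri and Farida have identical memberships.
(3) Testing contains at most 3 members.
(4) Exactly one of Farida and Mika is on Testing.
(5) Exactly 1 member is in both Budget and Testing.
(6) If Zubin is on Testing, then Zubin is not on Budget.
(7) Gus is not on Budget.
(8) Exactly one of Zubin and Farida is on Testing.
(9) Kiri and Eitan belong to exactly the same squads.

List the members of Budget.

Budget = {Mika}

From (1): Farida ∉ Budget.
From (7): Gus ∉ Budget.
(2): Kiri matches Farida: Kiri ∉ Budget.
(9): Eitan matches Kiri: Eitan ∉ Budget.
Suppose Zubin ∈ Budget: no assignment then satisfies all the clues, so Zubin ∉ Budget.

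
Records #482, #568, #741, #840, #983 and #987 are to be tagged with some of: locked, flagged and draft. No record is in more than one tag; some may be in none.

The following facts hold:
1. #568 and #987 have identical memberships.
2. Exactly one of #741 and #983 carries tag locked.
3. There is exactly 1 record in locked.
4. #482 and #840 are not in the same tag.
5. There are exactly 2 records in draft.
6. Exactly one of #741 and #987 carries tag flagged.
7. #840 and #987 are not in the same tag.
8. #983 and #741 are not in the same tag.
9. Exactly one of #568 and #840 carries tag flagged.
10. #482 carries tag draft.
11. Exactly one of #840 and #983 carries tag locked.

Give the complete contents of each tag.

locked = {#983}; flagged = {#568, #987}; draft = {#482, #741}

From (10): #482 ∈ draft.
(4): #840 ∉ draft.
Suppose #568 ∈ locked: no assignment then satisfies all the clues, so #568 ∉ locked.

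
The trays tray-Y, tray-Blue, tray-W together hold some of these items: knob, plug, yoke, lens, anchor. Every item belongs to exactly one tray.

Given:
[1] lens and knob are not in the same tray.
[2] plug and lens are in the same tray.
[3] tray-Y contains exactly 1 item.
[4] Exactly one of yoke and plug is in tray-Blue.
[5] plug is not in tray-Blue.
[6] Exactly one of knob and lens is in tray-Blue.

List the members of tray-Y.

tray-Y = {anchor}

From (5): plug ∉ tray-Blue.
(2): lens matches plug: lens ∉ tray-Blue.
(4) (exactly one): yoke ∈ tray-Blue.
(6) (exactly one): knob ∈ tray-Blue.
Suppose plug ∈ tray-Y: no assignment then satisfies all the clues, so plug ∉ tray-Y.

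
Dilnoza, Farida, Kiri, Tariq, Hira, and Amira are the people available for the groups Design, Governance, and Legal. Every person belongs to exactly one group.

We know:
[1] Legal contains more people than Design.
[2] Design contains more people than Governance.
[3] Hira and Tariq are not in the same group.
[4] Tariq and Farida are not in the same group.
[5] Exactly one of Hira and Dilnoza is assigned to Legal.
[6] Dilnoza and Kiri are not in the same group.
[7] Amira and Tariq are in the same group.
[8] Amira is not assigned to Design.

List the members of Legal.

Legal = {Amira, Dilnoza, Tariq}

From (8): Amira ∉ Design.
(7): Tariq matches Amira: Tariq ∉ Design.
Suppose Dilnoza ∉ Legal: no assignment then satisfies all the clues, so Dilnoza ∈ Legal.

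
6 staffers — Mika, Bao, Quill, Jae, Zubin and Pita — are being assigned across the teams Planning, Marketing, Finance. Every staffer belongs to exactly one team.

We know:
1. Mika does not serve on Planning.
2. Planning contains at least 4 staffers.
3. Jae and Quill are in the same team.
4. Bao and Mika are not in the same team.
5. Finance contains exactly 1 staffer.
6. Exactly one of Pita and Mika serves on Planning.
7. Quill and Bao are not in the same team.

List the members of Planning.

Planning = {Jae, Pita, Quill, Zubin}

From (1): Mika ∉ Planning.
(6) (exactly one): Pita ∈ Planning.
Suppose Bao ∈ Planning: no assignment then satisfies all the clues, so Bao ∉ Planning.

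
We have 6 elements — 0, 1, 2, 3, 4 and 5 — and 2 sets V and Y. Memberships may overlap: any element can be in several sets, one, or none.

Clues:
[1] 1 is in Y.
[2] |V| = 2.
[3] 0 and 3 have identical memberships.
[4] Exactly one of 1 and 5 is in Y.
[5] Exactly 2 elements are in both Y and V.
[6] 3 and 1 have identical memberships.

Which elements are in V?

V = {2, 4}

From (1): 1 ∈ Y.
(4) (exactly one): 5 ∉ Y.
(6): 3 matches 1: 3 ∈ Y.
(3): 0 matches 3: 0 ∈ Y.
Suppose 0 ∈ V: no assignment then satisfies all the clues, so 0 ∉ V.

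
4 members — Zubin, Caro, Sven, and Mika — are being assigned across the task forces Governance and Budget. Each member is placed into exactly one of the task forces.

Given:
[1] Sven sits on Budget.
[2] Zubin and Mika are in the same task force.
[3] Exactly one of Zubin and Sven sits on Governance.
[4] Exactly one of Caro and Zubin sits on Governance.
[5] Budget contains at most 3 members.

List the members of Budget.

Budget = {Caro, Sven}

From (1): Sven ∈ Budget.
(3) (exactly one): Zubin ∈ Governance.
(4) (exactly one): Caro ∉ Governance.
Only one task force left: Caro ∈ Budget.
(2): Mika matches Zubin: Mika ∈ Governance.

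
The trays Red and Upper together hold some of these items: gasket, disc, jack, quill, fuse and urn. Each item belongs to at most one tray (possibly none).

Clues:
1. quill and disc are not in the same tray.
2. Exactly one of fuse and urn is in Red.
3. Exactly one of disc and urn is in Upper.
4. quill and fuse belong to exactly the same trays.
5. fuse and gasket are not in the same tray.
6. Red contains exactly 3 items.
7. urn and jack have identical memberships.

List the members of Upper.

Upper = {disc}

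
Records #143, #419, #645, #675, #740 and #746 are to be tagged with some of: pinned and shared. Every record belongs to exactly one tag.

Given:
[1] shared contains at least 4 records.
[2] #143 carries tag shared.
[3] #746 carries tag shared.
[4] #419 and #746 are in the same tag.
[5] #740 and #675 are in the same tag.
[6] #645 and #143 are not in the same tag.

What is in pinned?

pinned = {#645}

From (2): #143 ∈ shared.
From (3): #746 ∈ shared.
(4): #419 matches #746: #419 ∉ pinned.
(4): #419 matches #746: #419 ∈ shared.
(6): #645 ∉ shared.
Only one tag left: #645 ∈ pinned.
Suppose #675 ∈ pinned: no assignment then satisfies all the clues, so #675 ∉ pinned.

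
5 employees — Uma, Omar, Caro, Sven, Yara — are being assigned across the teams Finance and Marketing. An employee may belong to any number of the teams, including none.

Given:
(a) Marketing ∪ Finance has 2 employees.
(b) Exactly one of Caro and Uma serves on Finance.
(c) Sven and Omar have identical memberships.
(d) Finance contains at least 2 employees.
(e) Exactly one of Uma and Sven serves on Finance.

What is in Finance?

Finance = {Uma, Yara}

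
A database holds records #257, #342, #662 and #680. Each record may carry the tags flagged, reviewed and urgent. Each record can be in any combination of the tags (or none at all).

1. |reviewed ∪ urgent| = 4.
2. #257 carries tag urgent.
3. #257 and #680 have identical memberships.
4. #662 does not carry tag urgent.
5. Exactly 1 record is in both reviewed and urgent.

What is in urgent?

From (2): #257 ∈ urgent.
From (4): #662 ∉ urgent.
(3): #680 matches #257: #680 ∈ urgent.
Suppose #342 ∉ urgent: no assignment then satisfies all the clues, so #342 ∈ urgent.

urgent = {#257, #342, #680}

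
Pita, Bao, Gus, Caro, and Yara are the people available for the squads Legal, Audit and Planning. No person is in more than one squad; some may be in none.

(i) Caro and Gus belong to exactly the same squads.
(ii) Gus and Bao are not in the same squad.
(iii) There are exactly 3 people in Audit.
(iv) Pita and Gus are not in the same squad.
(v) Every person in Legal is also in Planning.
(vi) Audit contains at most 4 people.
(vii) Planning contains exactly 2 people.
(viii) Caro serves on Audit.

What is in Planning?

From (viii): Caro ∈ Audit.
(i): Gus matches Caro: Gus ∉ Legal.
(i): Gus matches Caro: Gus ∈ Audit.
(ii): Bao ∉ Audit.
(iv): Pita ∉ Audit.
(iii): only 3 candidates remain for Audit, so all are in.
(vii): only 2 candidates remain for Planning, so all are in.

Planning = {Bao, Pita}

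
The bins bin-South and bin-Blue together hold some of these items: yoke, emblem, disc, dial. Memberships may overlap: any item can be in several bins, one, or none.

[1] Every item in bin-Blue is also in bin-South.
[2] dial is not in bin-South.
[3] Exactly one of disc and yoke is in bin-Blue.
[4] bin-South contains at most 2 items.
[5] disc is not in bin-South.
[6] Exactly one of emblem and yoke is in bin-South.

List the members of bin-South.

bin-South = {yoke}

From (2): dial ∉ bin-South.
From (5): disc ∉ bin-South.
(1) contrapositive: disc ∉ bin-Blue.
(1) contrapositive: dial ∉ bin-Blue.
(3) (exactly one): yoke ∈ bin-Blue.
(1) with yoke ∈ bin-Blue: yoke ∈ bin-South.
(6) (exactly one): emblem ∉ bin-South.
(1) contrapositive: emblem ∉ bin-Blue.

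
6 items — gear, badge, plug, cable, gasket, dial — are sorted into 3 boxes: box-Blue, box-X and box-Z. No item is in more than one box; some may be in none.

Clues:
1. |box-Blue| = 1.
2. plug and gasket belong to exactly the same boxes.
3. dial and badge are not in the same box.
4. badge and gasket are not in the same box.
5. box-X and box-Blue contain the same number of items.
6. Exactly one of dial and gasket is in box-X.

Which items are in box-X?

box-X = {dial}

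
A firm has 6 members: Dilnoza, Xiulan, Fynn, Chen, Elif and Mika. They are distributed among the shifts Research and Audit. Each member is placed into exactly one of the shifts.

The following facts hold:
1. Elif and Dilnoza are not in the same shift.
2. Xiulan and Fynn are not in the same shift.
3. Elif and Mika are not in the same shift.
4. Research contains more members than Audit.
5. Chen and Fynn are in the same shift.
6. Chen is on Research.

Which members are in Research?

Research = {Chen, Dilnoza, Fynn, Mika}

From (6): Chen ∈ Research.
(5): Fynn matches Chen: Fynn ∈ Research.
(2): Xiulan ∉ Research.
Only one shift left: Xiulan ∈ Audit.
Suppose Dilnoza ∉ Research: no assignment then satisfies all the clues, so Dilnoza ∈ Research.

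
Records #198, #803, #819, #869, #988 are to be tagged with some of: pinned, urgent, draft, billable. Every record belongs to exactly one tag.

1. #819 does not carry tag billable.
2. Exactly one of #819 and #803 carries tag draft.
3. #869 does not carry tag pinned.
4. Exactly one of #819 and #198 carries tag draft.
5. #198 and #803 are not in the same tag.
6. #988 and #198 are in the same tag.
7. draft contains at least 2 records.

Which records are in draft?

draft = {#819, #869}

From (1): #819 ∉ billable.
From (3): #869 ∉ pinned.
Suppose #198 ∈ draft: no assignment then satisfies all the clues, so #198 ∉ draft.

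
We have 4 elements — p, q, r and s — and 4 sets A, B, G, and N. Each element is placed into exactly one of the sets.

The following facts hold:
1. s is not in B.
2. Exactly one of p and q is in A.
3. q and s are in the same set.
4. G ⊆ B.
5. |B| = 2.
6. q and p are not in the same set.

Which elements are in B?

From (1): s ∉ B.
(3): q matches s: q ∉ B.
(4) contrapositive: q ∉ G.
(4) contrapositive: s ∉ G.
(5): only 2 candidates remain for B, so all are in.
(2) (exactly one): q ∈ A.
(3): s matches q: s ∈ A.

B = {p, r}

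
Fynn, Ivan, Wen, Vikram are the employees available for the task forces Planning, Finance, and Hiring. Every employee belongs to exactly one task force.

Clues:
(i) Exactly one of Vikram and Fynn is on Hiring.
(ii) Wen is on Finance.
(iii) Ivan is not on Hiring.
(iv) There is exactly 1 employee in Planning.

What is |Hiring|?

1

From (ii): Wen ∈ Finance.
From (iii): Ivan ∉ Hiring.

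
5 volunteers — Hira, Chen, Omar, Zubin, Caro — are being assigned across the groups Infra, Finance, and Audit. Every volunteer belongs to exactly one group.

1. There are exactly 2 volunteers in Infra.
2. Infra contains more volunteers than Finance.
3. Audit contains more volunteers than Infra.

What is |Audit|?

3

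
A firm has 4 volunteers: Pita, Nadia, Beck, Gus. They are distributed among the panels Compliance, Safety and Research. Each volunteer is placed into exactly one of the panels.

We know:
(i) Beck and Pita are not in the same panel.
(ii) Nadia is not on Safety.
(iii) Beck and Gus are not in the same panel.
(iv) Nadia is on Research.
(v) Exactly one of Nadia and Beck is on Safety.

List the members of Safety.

From (ii): Nadia ∉ Safety.
From (iv): Nadia ∈ Research.
(v) (exactly one): Beck ∈ Safety.
(i): Pita ∉ Safety.
(iii): Gus ∉ Safety.

Safety = {Beck}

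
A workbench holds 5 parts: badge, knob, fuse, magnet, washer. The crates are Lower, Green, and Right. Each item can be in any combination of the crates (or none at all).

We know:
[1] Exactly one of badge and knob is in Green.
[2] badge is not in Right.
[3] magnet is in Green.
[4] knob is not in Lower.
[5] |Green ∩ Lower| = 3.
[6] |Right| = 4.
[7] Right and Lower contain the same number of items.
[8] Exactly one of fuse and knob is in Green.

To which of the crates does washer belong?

washer: Lower, Right

From (2): badge ∉ Right.
From (3): magnet ∈ Green.
From (4): knob ∉ Lower.
(6): only 4 candidates remain for Right, so all are in.
Suppose washer ∉ Lower: no assignment then satisfies all the clues, so washer ∈ Lower.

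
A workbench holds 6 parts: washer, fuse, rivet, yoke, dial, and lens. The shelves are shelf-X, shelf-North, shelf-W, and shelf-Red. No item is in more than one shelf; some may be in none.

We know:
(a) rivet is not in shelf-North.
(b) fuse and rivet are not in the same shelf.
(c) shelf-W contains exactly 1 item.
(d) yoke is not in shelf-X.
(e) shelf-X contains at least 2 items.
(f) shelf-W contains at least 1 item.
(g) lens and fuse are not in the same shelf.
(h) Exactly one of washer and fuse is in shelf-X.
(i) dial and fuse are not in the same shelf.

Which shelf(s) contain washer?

washer: shelf-X

From (a): rivet ∉ shelf-North.
From (d): yoke ∉ shelf-X.
Suppose washer ∉ shelf-X: no assignment then satisfies all the clues, so washer ∈ shelf-X.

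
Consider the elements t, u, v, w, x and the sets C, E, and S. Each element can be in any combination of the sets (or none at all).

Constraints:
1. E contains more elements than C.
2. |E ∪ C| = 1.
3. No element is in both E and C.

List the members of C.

C = {}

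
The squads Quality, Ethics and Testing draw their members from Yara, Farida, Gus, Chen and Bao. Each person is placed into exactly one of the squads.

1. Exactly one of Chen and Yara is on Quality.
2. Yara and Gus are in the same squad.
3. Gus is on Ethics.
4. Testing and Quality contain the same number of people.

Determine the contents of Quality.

Quality = {Chen}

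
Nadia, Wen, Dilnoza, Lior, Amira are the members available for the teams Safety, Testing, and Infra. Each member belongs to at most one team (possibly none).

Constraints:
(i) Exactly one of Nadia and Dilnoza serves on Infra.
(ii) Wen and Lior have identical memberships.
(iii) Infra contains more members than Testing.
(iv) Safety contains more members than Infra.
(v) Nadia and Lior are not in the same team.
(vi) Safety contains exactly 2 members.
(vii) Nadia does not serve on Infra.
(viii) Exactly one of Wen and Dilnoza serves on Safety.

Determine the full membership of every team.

Safety = {Lior, Wen}; Testing = {}; Infra = {Dilnoza}

From (vii): Nadia ∉ Infra.
(i) (exactly one): Dilnoza ∈ Infra.
(viii) (exactly one): Wen ∈ Safety.
(ii): Lior matches Wen: Lior ∈ Safety.
(v): Nadia ∉ Safety.
(vi): Safety already has 2, so the rest are out.
Suppose Nadia ∈ Testing: no assignment then satisfies all the clues, so Nadia ∉ Testing.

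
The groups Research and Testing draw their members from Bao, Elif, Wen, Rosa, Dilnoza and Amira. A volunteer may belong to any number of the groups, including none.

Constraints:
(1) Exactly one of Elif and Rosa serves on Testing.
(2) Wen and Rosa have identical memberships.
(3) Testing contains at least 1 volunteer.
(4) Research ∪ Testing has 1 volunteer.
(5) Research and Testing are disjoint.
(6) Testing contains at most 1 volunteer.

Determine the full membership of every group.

Research = {}; Testing = {Elif}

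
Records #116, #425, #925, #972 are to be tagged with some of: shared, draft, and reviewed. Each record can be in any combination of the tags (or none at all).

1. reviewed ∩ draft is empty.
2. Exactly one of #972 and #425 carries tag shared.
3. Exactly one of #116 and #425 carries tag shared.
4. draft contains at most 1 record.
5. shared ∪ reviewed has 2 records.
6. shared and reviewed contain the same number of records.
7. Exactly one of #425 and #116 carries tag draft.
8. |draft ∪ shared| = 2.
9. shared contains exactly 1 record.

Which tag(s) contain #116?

#116: draft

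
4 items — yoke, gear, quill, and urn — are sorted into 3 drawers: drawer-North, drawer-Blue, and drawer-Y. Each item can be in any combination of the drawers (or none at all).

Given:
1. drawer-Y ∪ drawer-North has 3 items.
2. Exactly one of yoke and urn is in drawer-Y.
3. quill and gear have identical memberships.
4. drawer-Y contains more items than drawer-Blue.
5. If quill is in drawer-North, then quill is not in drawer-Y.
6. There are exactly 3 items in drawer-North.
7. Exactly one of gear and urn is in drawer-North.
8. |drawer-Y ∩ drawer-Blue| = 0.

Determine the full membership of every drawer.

drawer-North = {gear, quill, yoke}; drawer-Blue = {}; drawer-Y = {yoke}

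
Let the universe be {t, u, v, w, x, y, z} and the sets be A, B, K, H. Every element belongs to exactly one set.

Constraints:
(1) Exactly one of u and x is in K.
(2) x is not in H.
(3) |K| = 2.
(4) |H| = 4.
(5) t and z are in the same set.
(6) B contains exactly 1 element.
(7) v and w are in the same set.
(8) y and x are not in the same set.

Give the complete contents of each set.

A = {}; B = {x}; K = {u, y}; H = {t, v, w, z}

From (2): x ∉ H.
Suppose t ∈ A: no assignment then satisfies all the clues, so t ∉ A.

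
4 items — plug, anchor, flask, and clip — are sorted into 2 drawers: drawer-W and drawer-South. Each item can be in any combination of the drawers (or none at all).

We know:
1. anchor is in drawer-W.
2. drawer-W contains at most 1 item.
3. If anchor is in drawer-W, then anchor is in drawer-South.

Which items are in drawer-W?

From (1): anchor ∈ drawer-W.
(2): drawer-W already has 1, so the rest are out.
(3): anchor ∈ drawer-South.

drawer-W = {anchor}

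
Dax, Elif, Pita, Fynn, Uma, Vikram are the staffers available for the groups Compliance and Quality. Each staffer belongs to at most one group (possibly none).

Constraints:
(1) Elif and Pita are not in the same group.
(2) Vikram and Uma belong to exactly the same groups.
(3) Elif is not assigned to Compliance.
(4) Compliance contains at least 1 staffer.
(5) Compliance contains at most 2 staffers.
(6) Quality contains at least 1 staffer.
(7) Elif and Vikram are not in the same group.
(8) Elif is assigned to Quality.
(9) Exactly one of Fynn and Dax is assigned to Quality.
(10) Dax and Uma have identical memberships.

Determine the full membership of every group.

Compliance = {Pita}; Quality = {Elif, Fynn}

From (3): Elif ∉ Compliance.
From (8): Elif ∈ Quality.
(1): Pita ∉ Quality.
(7): Vikram ∉ Quality.
(2): Uma matches Vikram: Uma ∉ Quality.
(10): Dax matches Uma: Dax ∉ Quality.
(9) (exactly one): Fynn ∈ Quality.
Suppose Dax ∈ Compliance: no assignment then satisfies all the clues, so Dax ∉ Compliance.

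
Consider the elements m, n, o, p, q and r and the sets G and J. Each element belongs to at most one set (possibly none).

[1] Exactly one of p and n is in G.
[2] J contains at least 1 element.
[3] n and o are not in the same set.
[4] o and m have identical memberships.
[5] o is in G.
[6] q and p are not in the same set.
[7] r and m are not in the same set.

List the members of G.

From (5): o ∈ G.
(3): n ∉ G.
(4): m matches o: m ∈ G.
(7): r ∉ G.
(1) (exactly one): p ∈ G.
(6): q ∉ G.

G = {m, o, p}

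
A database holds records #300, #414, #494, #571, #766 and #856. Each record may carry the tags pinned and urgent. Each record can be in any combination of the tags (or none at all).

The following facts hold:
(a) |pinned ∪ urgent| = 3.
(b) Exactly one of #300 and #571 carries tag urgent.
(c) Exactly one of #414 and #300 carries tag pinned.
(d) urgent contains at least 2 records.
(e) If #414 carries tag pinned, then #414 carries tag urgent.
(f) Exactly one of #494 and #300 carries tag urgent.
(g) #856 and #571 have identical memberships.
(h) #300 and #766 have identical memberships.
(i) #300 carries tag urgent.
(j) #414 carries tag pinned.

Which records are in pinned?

From (i): #300 ∈ urgent.
From (j): #414 ∈ pinned.
(b) (exactly one): #571 ∉ urgent.
(c) (exactly one): #300 ∉ pinned.
(e): #414 ∈ urgent.
(f) (exactly one): #494 ∉ urgent.
(g): #856 matches #571: #856 ∉ urgent.
(h): #766 matches #300: #766 ∉ pinned.
(h): #766 matches #300: #766 ∈ urgent.
Suppose #494 ∈ pinned: no assignment then satisfies all the clues, so #494 ∉ pinned.

pinned = {#414}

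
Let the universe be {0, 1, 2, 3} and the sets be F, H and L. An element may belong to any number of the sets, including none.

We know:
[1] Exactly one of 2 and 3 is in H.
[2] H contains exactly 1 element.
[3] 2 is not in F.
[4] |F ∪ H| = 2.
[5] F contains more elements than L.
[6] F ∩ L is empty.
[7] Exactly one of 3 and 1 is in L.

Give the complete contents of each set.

F = {0, 3}; H = {3}; L = {1}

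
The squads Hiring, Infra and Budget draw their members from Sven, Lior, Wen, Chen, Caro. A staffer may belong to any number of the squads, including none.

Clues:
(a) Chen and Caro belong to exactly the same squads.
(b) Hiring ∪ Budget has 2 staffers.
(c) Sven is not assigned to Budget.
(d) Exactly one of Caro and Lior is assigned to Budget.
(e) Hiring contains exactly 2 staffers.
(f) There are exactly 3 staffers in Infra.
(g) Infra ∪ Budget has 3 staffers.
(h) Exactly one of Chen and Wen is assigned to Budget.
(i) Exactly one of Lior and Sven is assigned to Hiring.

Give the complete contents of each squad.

Hiring = {Lior, Wen}; Infra = {Lior, Sven, Wen}; Budget = {Lior, Wen}

From (c): Sven ∉ Budget.
Suppose Sven ∈ Hiring: no assignment then satisfies all the clues, so Sven ∉ Hiring.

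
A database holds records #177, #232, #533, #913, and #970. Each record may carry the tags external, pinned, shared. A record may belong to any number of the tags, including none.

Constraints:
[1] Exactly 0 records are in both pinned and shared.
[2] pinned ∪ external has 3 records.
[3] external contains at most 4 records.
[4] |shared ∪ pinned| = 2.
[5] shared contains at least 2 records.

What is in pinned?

pinned = {}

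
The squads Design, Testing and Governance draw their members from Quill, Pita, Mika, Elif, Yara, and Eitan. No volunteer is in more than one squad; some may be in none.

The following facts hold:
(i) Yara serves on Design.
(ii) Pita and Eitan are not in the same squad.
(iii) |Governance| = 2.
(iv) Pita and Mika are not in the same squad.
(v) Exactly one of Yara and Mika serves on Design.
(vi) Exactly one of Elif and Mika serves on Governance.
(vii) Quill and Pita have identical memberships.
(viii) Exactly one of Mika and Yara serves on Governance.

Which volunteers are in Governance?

Governance = {Eitan, Mika}

From (i): Yara ∈ Design.
(v) (exactly one): Mika ∉ Design.
(viii) (exactly one): Mika ∈ Governance.
(iv): Pita ∉ Governance.
(vi) (exactly one): Elif ∉ Governance.
(vii): Quill matches Pita: Quill ∉ Governance.
(iii): only 2 candidates remain for Governance, so all are in.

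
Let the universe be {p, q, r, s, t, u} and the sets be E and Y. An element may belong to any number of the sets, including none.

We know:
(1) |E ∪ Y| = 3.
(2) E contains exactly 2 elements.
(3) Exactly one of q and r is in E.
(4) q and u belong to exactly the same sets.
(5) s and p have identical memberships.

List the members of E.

E = {q, u}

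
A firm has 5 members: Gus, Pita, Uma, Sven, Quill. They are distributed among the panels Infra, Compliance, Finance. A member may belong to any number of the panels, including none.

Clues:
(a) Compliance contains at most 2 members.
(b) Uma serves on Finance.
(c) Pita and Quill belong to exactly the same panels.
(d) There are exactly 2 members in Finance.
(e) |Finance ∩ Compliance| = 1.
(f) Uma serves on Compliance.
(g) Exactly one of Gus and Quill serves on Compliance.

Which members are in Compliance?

From (b): Uma ∈ Finance.
From (f): Uma ∈ Compliance.
Suppose Gus ∉ Compliance: no assignment then satisfies all the clues, so Gus ∈ Compliance.

Compliance = {Gus, Uma}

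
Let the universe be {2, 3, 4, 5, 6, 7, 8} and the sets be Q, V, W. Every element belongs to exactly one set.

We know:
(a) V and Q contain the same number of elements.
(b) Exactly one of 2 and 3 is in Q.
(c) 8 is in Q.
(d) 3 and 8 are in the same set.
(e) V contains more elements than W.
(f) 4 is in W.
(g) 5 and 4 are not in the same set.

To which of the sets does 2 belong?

2: V

From (c): 8 ∈ Q.
From (f): 4 ∈ W.
(d): 3 matches 8: 3 ∈ Q.
(g): 5 ∉ W.
(b) (exactly one): 2 ∉ Q.
Suppose 2 ∉ V: no assignment then satisfies all the clues, so 2 ∈ V.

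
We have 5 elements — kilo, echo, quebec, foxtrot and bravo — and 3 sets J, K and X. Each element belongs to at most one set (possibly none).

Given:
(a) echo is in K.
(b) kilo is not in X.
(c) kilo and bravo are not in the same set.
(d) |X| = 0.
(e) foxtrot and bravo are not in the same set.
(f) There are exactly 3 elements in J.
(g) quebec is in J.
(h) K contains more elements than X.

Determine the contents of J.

J = {foxtrot, kilo, quebec}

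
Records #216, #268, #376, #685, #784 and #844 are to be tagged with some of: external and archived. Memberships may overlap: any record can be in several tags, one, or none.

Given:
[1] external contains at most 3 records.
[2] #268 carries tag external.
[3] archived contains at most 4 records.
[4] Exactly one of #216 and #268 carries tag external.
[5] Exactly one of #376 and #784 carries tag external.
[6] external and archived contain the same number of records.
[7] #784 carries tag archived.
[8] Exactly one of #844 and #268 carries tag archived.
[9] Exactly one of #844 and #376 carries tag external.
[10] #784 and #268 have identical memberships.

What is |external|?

3

From (2): #268 ∈ external.
From (7): #784 ∈ archived.
(4) (exactly one): #216 ∉ external.
(10): #784 matches #268: #784 ∈ external.
(10): #268 matches #784: #268 ∈ archived.
(5) (exactly one): #376 ∉ external.
(8) (exactly one): #844 ∉ archived.
(9) (exactly one): #844 ∈ external.
(1): external already has 3, so the rest are out.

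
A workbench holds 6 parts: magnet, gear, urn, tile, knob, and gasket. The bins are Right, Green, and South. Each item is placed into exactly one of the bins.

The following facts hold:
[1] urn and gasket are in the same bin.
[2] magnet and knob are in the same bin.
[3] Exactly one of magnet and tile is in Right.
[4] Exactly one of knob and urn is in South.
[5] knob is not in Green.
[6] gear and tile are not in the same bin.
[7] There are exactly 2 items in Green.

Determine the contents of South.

South = {gear, knob, magnet}

From (5): knob ∉ Green.
(2): magnet matches knob: magnet ∉ Green.
Suppose magnet ∉ South: no assignment then satisfies all the clues, so magnet ∈ South.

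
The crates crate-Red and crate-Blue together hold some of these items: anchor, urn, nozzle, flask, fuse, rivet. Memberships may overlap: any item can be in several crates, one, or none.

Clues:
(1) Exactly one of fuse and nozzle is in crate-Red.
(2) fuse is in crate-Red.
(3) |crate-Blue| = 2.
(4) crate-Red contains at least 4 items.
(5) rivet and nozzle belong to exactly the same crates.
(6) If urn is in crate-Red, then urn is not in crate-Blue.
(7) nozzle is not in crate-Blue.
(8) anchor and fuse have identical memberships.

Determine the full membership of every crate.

crate-Red = {anchor, flask, fuse, urn}; crate-Blue = {anchor, fuse}

From (2): fuse ∈ crate-Red.
From (7): nozzle ∉ crate-Blue.
(1) (exactly one): nozzle ∉ crate-Red.
(5): rivet matches nozzle: rivet ∉ crate-Red.
(5): rivet matches nozzle: rivet ∉ crate-Blue.
(8): anchor matches fuse: anchor ∈ crate-Red.
(4): only 4 candidates remain for crate-Red, so all are in.
(6): urn ∉ crate-Blue.
Suppose anchor ∉ crate-Blue: no assignment then satisfies all the clues, so anchor ∈ crate-Blue.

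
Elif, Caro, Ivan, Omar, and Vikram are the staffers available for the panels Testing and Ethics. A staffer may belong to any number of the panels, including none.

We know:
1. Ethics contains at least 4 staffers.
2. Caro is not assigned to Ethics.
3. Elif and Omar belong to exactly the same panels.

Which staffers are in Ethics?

From (2): Caro ∉ Ethics.
(1): only 4 candidates remain for Ethics, so all are in.

Ethics = {Elif, Ivan, Omar, Vikram}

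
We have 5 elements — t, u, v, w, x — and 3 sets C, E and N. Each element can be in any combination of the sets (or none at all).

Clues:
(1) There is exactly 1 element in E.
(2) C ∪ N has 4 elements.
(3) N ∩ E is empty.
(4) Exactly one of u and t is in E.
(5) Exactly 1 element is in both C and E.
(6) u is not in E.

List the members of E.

From (6): u ∉ E.
(4) (exactly one): t ∈ E.
(1): E already has 1, so the rest are out.
(3) (disjoint): t ∉ N.

E = {t}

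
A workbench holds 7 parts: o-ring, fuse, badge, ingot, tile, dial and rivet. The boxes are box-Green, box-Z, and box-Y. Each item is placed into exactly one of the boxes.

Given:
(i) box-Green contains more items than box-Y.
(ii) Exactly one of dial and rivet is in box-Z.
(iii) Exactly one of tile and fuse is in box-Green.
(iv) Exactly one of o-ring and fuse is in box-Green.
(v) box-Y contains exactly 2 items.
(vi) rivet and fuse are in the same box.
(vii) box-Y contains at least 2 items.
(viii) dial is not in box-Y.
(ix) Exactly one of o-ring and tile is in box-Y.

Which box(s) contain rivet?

rivet: box-Green

From (viii): dial ∉ box-Y.
Suppose rivet ∉ box-Green: no assignment then satisfies all the clues, so rivet ∈ box-Green.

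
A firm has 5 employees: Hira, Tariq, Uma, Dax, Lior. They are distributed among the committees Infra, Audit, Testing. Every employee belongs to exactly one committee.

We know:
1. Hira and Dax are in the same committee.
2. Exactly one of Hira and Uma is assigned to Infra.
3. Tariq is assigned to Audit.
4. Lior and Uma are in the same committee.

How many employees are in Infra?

2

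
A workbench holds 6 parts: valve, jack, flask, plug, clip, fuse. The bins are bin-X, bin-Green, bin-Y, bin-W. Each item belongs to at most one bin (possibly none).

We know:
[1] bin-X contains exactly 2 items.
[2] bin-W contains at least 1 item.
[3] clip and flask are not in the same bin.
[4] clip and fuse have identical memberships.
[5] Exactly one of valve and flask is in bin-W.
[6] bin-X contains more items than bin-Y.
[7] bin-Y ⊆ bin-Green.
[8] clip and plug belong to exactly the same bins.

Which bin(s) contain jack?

jack: bin-X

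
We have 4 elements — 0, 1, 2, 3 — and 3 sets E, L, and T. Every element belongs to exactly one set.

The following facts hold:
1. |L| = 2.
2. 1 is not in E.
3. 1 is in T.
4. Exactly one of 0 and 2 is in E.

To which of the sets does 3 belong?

3: L

From (2): 1 ∉ E.
From (3): 1 ∈ T.
Suppose 3 ∈ E: no assignment then satisfies all the clues, so 3 ∉ E.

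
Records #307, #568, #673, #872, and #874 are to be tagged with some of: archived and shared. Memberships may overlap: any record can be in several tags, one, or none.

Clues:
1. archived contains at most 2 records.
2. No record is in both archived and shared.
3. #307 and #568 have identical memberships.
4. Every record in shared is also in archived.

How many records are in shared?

0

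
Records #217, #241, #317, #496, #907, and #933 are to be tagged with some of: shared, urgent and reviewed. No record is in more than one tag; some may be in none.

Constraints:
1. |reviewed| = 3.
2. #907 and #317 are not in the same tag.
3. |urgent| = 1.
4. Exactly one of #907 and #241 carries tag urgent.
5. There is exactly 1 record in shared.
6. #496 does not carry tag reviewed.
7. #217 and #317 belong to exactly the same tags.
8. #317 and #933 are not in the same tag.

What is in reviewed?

reviewed = {#217, #241, #317}

From (6): #496 ∉ reviewed.
Suppose #217 ∉ reviewed: no assignment then satisfies all the clues, so #217 ∈ reviewed.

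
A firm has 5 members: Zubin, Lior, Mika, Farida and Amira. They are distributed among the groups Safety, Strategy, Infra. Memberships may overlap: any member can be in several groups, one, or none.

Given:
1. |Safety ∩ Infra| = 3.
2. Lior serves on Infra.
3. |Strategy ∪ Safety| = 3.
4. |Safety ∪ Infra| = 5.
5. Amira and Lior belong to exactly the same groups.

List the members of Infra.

From (2): Lior ∈ Infra.
(5): Amira matches Lior: Amira ∈ Infra.
Suppose Zubin ∉ Infra: no assignment then satisfies all the clues, so Zubin ∈ Infra.

Infra = {Amira, Farida, Lior, Mika, Zubin}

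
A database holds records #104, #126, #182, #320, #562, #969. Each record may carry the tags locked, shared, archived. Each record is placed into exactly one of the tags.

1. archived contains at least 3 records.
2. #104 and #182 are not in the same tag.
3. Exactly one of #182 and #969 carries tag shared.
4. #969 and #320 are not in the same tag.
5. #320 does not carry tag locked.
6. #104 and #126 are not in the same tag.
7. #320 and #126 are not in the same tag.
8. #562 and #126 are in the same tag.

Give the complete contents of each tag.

locked = {#104}; shared = {#182, #320}; archived = {#126, #562, #969}

From (5): #320 ∉ locked.
Suppose #104 ∉ locked: no assignment then satisfies all the clues, so #104 ∈ locked.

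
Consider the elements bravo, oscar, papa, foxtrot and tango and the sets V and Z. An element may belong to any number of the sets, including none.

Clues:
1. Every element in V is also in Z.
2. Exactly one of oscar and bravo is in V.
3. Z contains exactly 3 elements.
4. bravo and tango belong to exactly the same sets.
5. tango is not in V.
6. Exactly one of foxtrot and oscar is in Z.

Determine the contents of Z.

Z = {bravo, oscar, tango}

From (5): tango ∉ V.
(4): bravo matches tango: bravo ∉ V.
(2) (exactly one): oscar ∈ V.
(1) with oscar ∈ V: oscar ∈ Z.
(6) (exactly one): foxtrot ∉ Z.
(1) contrapositive: foxtrot ∉ V.
Suppose bravo ∉ Z: no assignment then satisfies all the clues, so bravo ∈ Z.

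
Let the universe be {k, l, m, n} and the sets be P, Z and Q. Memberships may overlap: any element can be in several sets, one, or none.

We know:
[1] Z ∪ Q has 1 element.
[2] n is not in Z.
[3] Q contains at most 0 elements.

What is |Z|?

1

From (2): n ∉ Z.
(3): Q already has 0, so the rest are out.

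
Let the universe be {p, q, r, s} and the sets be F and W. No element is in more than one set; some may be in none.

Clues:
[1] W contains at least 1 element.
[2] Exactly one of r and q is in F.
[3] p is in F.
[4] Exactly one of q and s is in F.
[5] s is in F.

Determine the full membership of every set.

From (3): p ∈ F.
From (5): s ∈ F.
(4) (exactly one): q ∉ F.
(2) (exactly one): r ∈ F.
(1): only 1 candidates remain for W, so all are in.

F = {p, r, s}; W = {q}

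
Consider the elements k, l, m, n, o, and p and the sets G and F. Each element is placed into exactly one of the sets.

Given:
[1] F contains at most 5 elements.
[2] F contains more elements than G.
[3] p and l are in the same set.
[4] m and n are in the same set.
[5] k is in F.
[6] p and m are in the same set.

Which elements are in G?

G = {o}

From (5): k ∈ F.
Suppose l ∈ G: no assignment then satisfies all the clues, so l ∉ G.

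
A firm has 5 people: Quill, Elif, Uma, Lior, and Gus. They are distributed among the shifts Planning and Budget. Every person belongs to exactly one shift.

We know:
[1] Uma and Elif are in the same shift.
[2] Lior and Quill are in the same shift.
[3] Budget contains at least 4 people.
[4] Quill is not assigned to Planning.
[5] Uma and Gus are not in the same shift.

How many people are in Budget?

4

From (4): Quill ∉ Planning.
(2): Lior matches Quill: Lior ∉ Planning.
Only one shift left: Quill ∈ Budget.
Only one shift left: Lior ∈ Budget.
Suppose Elif ∈ Planning: no assignment then satisfies all the clues, so Elif ∉ Planning.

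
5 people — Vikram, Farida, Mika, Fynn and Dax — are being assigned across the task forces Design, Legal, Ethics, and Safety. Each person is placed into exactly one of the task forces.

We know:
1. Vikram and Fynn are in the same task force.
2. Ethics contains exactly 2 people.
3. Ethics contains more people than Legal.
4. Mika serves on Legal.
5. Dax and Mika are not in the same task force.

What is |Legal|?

1

From (4): Mika ∈ Legal.
(5): Dax ∉ Legal.
Suppose Vikram ∈ Legal: no assignment then satisfies all the clues, so Vikram ∉ Legal.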